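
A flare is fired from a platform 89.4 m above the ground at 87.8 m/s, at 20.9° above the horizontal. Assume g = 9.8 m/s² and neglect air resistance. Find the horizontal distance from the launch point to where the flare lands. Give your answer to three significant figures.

Components: v_x = 87.8 cos 20.9° = 82.02 m/s, v_y = 87.8 sin 20.9° = 31.32 m/s.
Vertical: 0 = 89.4 + 31.32 t − ½(9.8) t² ⇒ 4.900 t² − 31.32 t − 89.4 = 0.
t = [31.32 + √(980.9 + 1752)] / 9.800 = 8.530 s.
Horizontal: R = v_x · t = 82.02 × 8.530 = 700 m.

700 m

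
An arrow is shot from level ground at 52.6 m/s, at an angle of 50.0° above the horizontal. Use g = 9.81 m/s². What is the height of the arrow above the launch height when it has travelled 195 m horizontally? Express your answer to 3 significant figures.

69.2 m

v_x = 52.6 cos 50.0° = 33.81 m/s, v_y0 = 52.6 sin 50.0° = 40.29 m/s.
Time to reach x = 195 m: t = x / v_x = 195 / 33.81 = 5.768 s.
y = v_y0 t − ½ g t² = 40.29×5.768 − 4.905×5.768² = 69.2 m.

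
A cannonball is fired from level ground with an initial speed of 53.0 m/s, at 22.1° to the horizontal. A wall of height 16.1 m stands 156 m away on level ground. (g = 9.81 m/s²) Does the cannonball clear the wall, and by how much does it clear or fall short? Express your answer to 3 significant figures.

No — it falls 2.26 m short of clearing the wall.

v_x = 53.0 cos 22.1° = 49.11 m/s; v_y0 = 53.0 sin 22.1° = 19.94 m/s.
Time to reach the wall: t = 156 / 49.11 = 3.177 s.
Height at that point: y = 19.94×3.177 − 4.905×3.177² = 13.84 m.
That is 16.1 − 13.84 = 2.26 m below the top of the wall, so the cannonball does not clear it.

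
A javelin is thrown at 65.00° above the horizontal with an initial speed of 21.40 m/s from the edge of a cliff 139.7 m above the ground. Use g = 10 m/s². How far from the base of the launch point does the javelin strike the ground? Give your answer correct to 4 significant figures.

68.46 m

Components: v_x = 21.40 cos 65.00° = 9.0440 m/s, v_y = 21.40 sin 65.00° = 19.395 m/s.
Vertical: 0 = 139.7 + 19.395 t − ½(10) t² ⇒ 5.000 t² − 19.395 t − 139.7 = 0.
t = [19.395 + √(376.17 + 2794.0)] / 10.00 = 7.5699 s.
Horizontal: R = v_x · t = 9.0440 × 7.5699 = 68.46 m.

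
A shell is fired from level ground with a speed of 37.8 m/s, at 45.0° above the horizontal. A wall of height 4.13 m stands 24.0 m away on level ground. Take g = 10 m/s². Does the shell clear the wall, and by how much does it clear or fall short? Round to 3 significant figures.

v_x = 37.8 cos 45.0° = 26.73 m/s; v_y0 = 37.8 sin 45.0° = 26.73 m/s.
Time to reach the wall: t = 24.0 / 26.73 = 0.8979 s.
Height at that point: y = 26.73×0.8979 − 5.000×0.8979² = 19.97 m.
That is 19.97 − 4.13 = 15.8 m above the top of the wall, so the shell clears it.

Yes — it clears the wall by 15.8 m.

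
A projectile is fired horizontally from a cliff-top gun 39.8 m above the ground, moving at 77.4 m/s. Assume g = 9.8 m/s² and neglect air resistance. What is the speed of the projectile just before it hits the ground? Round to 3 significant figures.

82.3 m/s

Fall time: t = √(2 × 39.8 / 9.8) = 2.850 s.
At impact: v_x = 77.4 m/s (unchanged), v_y = g t = 9.8 × 2.850 = 27.93 m/s.
Speed = √(v_x² + v_y²) = √(5991 + 780.1) = 82.3 m/s.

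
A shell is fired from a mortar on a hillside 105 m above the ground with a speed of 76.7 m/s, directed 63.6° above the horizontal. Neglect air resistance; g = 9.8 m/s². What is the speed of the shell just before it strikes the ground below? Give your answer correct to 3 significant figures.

v_x = 76.7 cos 63.6° = 34.10 m/s is unchanged throughout.
For the vertical component, v_y² = v_y0² + 2 g h = (68.70)² + 2×9.8×105 = 6778, so |v_y| = 82.33 m/s.
Impact speed = √(v_x² + v_y²) = √(1163 + 6778) = 89.1 m/s.

89.1 m/s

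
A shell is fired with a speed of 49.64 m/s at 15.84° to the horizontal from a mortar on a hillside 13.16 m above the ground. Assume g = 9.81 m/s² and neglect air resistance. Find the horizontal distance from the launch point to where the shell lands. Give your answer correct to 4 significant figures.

Components: v_x = 49.64 cos 15.84° = 47.755 m/s, v_y = 49.64 sin 15.84° = 13.549 m/s.
Vertical: 0 = 13.16 + 13.549 t − ½(9.81) t² ⇒ 4.905 t² − 13.549 t − 13.16 = 0.
t = [13.549 + √(183.58 + 258.20)] / 9.810 = 3.5237 s.
Horizontal: R = v_x · t = 47.755 × 3.5237 = 168.3 m.

168.3 m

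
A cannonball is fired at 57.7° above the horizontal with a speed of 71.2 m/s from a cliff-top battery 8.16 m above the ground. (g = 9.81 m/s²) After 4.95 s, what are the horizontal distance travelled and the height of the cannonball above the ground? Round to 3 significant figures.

v_x = 71.2 cos 57.7° = 38.05 m/s; v_y0 = 71.2 sin 57.7° = 60.18 m/s.
x = v_x t = 38.05 × 4.95 = 188 m.
y = 8.16 + v_y0 t − ½ g t² = 186 m.

x = 188 m, y = 186 m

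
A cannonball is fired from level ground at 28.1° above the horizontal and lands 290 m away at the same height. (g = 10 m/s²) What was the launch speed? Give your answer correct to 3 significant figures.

59.1 m/s

On level ground, R = v₀² sin(2θ) / g, so v₀ = √(R g / sin 2θ).
sin(2 × 28.1°) = 0.8310.
v₀ = √(290 × 10 / 0.8310) = √3490 = 59.1 m/s.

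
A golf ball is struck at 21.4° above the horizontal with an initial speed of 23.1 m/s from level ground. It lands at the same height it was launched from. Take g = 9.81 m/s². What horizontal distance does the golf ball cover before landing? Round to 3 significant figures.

For level ground, R = v₀² sin(2θ) / g.
sin(2 × 21.4°) = sin 42.80° = 0.6794.
R = (23.1)² × 0.6794 / 9.81 = 37.0 m.

37.0 m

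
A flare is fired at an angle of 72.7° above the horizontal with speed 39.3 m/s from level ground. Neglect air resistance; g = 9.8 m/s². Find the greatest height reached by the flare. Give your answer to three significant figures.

Vertical component of launch velocity: v_y = 39.3 sin 72.7° = 37.52 m/s.
At the highest point the vertical velocity is zero, so v_y² = 2 g h_max.
h_max = (37.52)² / (2 × 9.8) = 1408 / 19.60 = 71.8 m.

71.8 m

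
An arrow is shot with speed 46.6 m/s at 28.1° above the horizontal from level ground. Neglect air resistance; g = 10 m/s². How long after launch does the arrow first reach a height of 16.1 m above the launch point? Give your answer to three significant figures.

0.931 s

v_y0 = 46.6 sin 28.1° = 21.95 m/s.
Set y = v_y0 t − ½ g t² = 16.1: 5.000 t² − 21.95 t + 16.1 = 0.
t = [21.95 ± √(481.8 − 322.0)] / 10 = (21.95 ± 12.64) / 10, giving t = 0.931 s or t = 3.46 s.
The arrow is on the way up at the first time, so t = 0.931 s.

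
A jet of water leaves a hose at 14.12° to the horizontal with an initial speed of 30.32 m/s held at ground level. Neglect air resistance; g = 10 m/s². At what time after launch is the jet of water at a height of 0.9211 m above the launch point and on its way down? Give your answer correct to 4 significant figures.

1.342 s

v_y0 = 30.32 sin 14.12° = 7.3967 m/s.
Set y = v_y0 t − ½ g t² = 0.9211: 5.000 t² − 7.3967 t + 0.9211 = 0.
t = [7.3967 ± √(54.711 − 18.422)] / 10 = (7.3967 ± 6.0240) / 10, giving t = 0.1373 s or t = 1.342 s.
On the way down corresponds to the larger root: t = 1.342 s.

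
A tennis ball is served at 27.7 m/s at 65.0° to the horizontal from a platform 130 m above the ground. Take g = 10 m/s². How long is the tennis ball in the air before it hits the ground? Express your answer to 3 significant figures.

Vertical component: v_y = 27.7 sin 65.0° = 25.10 m/s.
Taking up as positive with launch at y = 130 m, landing at y = 0: 0 = 130 + 25.10 t − ½(10) t².
Solving 5.000 t² − 25.10 t − 130 = 0 gives t = [25.10 + √(25.10² + 4·5.000·130)] / 10.00 = 8.19 s.

8.19 s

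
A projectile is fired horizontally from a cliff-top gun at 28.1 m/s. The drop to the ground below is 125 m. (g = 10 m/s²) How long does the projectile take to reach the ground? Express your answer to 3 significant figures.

5.00 s

The horizontal speed doesn't affect the fall. With v_y0 = 0, h = ½ g t².
t = √(2 × 125 / 10) = √25.00 = 5.00 s.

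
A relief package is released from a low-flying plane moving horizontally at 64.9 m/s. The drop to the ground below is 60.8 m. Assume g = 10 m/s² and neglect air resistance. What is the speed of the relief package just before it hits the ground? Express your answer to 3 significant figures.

73.7 m/s

Fall time: t = √(2 × 60.8 / 10) = 3.487 s.
At impact: v_x = 64.9 m/s (unchanged), v_y = g t = 10 × 3.487 = 34.87 m/s.
Speed = √(v_x² + v_y²) = √(4212 + 1216) = 73.7 m/s.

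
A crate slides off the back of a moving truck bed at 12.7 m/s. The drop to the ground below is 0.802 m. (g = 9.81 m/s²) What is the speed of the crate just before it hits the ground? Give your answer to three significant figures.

Fall time: t = √(2 × 0.802 / 9.81) = 0.4044 s.
At impact: v_x = 12.7 m/s (unchanged), v_y = g t = 9.81 × 0.4044 = 3.967 m/s.
Speed = √(v_x² + v_y²) = √(161.3 + 15.74) = 13.3 m/s.

13.3 m/s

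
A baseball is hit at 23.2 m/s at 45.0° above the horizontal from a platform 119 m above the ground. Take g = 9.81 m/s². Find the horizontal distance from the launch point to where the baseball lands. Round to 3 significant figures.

113 m

Components: v_x = 23.2 cos 45.0° = 16.40 m/s, v_y = 23.2 sin 45.0° = 16.40 m/s.
Vertical: 0 = 119 + 16.40 t − ½(9.81) t² ⇒ 4.905 t² − 16.40 t − 119 = 0.
t = [16.40 + √(269.0 + 2335)] / 9.810 = 6.874 s.
Horizontal: R = v_x · t = 16.40 × 6.874 = 113 m.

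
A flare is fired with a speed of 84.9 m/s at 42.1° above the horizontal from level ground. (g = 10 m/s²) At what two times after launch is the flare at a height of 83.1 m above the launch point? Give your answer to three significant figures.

v_y0 = 84.9 sin 42.1° = 56.92 m/s.
Set y = v_y0 t − ½ g t² = 83.1: 5.000 t² − 56.92 t + 83.1 = 0.
t = [56.92 ± √(3240 − 1662)] / 10 = (56.92 ± 39.72) / 10, giving t = 1.72 s or t = 9.66 s.
So the flare is at 83.1 m at t = 1.72 s (rising) and t = 9.66 s (falling).

1.72 s and 9.66 s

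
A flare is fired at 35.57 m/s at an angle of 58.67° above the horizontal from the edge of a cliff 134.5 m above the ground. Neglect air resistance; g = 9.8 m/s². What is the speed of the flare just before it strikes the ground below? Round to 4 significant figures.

v_x = 35.57 cos 58.67° = 18.495 m/s is unchanged throughout.
For the vertical component, v_y² = v_y0² + 2 g h = (30.383)² + 2×9.8×134.5 = 3559.3, so |v_y| = 59.660 m/s.
Impact speed = √(v_x² + v_y²) = √(342.07 + 3559.3) = 62.46 m/s.

62.46 m/s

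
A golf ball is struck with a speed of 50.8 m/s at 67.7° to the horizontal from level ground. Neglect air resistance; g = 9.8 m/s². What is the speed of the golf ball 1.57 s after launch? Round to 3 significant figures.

37.0 m/s

v_x = 50.8 cos 67.7° = 19.28 m/s (constant).
v_y(t) = 50.8 sin 67.7° − g t = 47.00 − 9.8 × 1.57 = 31.61 m/s.
Speed = √(v_x² + v_y²) = √(371.7 + 999.2) = 37.0 m/s.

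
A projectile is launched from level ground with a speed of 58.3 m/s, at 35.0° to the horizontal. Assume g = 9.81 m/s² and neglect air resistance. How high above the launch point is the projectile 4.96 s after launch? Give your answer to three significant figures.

v_y0 = 58.3 sin 35.0° = 33.44 m/s.
y(t) = v_y0 t − ½ g t² = 33.44×4.96 − 4.905×4.96² = 45.2 m.

45.2 m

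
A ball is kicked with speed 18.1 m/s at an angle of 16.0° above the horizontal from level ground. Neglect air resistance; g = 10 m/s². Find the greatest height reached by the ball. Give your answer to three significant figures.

Vertical component of launch velocity: v_y = 18.1 sin 16.0° = 4.989 m/s.
At the highest point the vertical velocity is zero, so v_y² = 2 g h_max.
h_max = (4.989)² / (2 × 10) = 24.89 / 20.00 = 1.24 m.

1.24 m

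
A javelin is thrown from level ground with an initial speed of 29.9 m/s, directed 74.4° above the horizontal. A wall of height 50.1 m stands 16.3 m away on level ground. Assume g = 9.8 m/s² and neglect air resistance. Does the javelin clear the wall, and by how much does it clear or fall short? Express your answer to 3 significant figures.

v_x = 29.9 cos 74.4° = 8.041 m/s; v_y0 = 29.9 sin 74.4° = 28.80 m/s.
Time to reach the wall: t = 16.3 / 8.041 = 2.027 s.
Height at that point: y = 28.80×2.027 − 4.900×2.027² = 38.24 m.
That is 50.1 − 38.24 = 11.9 m below the top of the wall, so the javelin does not clear it.

No — it falls 11.9 m short of clearing the wall.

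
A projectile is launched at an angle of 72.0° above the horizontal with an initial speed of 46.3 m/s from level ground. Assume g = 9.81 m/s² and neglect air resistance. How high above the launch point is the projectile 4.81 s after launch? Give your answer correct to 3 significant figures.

v_y0 = 46.3 sin 72.0° = 44.03 m/s.
y(t) = v_y0 t − ½ g t² = 44.03×4.81 − 4.905×4.81² = 98.3 m.

98.3 m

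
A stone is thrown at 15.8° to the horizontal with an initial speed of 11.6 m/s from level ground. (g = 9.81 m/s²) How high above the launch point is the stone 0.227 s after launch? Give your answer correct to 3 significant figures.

0.464 m

v_y0 = 11.6 sin 15.8° = 3.158 m/s.
y(t) = v_y0 t − ½ g t² = 3.158×0.227 − 4.905×0.227² = 0.464 m.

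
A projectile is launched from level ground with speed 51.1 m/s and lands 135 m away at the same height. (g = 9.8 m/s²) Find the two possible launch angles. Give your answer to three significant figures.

Level-ground range: R = v₀² sin(2θ)/g ⇒ sin 2θ = R g / v₀² = 135×9.8/51.1² = 0.5067.
2θ = arcsin(0.5067) = 30.44° or 180° − 30.44° = 149.56°.
So θ = 15.2° or θ = 74.8°.

15.2° and 74.8°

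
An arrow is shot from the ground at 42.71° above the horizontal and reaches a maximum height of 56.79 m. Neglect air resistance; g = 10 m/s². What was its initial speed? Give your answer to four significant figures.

49.69 m/s

At maximum height v_y = 0, so (v₀ sin θ)² = 2 g H.
v₀ sin 42.71° = √(2 × 10 × 56.79) = 33.702 m/s.
v₀ = 33.702 / sin 42.71° = 33.702 / 0.6783 = 49.69 m/s.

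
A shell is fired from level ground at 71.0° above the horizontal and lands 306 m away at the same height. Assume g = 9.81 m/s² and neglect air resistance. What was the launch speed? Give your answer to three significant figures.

On level ground, R = v₀² sin(2θ) / g, so v₀ = √(R g / sin 2θ).
sin(2 × 71.0°) = 0.6157.
v₀ = √(306 × 9.81 / 0.6157) = √4876 = 69.8 m/s.

69.8 m/s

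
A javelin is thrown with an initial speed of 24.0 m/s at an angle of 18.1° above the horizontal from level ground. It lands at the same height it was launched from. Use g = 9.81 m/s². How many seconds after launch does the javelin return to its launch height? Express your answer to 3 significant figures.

1.52 s

Vertical component: v_y = 24.0 sin 18.1° = 7.456 m/s.
For a projectile landing at launch height, time of flight is t = 2 v_y / g = 2 × 7.456 / 9.81 = 1.52 s.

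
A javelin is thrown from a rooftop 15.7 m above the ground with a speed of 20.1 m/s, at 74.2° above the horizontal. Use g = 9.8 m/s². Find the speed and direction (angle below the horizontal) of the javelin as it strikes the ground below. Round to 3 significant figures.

v_x = 20.1 cos 74.2° = 5.473 m/s (constant).
|v_y| at impact = √((19.34)² + 2×9.8×15.7) = 26.11 m/s.
Speed = √(5.473² + 26.11²) = 26.7 m/s; angle = arctan(26.11/5.473) = 78.2° below horizontal.

26.7 m/s at 78.2° below the horizontal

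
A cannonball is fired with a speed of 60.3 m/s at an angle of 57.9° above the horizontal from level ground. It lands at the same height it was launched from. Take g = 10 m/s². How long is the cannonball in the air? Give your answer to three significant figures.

Vertical component: v_y = 60.3 sin 57.9° = 51.08 m/s.
For a projectile landing at launch height, time of flight is t = 2 v_y / g = 2 × 51.08 / 10 = 10.2 s.

10.2 s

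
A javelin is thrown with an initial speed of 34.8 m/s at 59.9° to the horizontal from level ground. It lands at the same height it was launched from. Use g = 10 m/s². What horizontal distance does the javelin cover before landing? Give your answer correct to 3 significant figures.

Components: v_x = 34.8 cos 59.9° = 17.45 m/s, v_y = 34.8 sin 59.9° = 30.11 m/s.
Time of flight (same landing height): t = 2 v_y / g = 2 × 30.11 / 10 = 6.022 s.
Range: R = v_x · t = 17.45 × 6.022 = 105 m.

105 m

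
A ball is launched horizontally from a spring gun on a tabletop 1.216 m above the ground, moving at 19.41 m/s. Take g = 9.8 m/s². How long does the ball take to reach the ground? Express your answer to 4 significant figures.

The horizontal speed doesn't affect the fall. With v_y0 = 0, h = ½ g t².
t = √(2 × 1.216 / 9.8) = √0.24816 = 0.4982 s.

0.4982 s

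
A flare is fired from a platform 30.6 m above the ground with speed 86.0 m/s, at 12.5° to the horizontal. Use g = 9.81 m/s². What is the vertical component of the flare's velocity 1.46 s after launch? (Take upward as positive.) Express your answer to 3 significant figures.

4.29 m/s

Initial vertical component: v_y0 = 86.0 sin 12.5° = 18.61 m/s.
v_y(t) = v_y0 − g t = 18.61 − 9.81 × 1.46 = 4.29 m/s.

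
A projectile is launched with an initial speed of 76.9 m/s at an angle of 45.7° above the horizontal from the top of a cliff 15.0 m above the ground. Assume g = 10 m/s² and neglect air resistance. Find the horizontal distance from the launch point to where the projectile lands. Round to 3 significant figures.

605 m

Components: v_x = 76.9 cos 45.7° = 53.71 m/s, v_y = 76.9 sin 45.7° = 55.04 m/s.
Vertical: 0 = 15.0 + 55.04 t − ½(10) t² ⇒ 5.000 t² − 55.04 t − 15.0 = 0.
t = [55.04 + √(3029 + 300.0)] / 10.00 = 11.27 s.
Horizontal: R = v_x · t = 53.71 × 11.27 = 605 m.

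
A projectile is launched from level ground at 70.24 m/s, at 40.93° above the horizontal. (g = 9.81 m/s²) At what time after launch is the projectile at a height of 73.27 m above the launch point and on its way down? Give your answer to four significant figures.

7.349 s

v_y0 = 70.24 sin 40.93° = 46.017 m/s.
Set y = v_y0 t − ½ g t² = 73.27: 4.905 t² − 46.017 t + 73.27 = 0.
t = [46.017 ± √(2117.6 − 1437.6)] / 9.81 = (46.017 ± 26.077) / 9.81, giving t = 2.033 s or t = 7.349 s.
On the way down corresponds to the larger root: t = 7.349 s.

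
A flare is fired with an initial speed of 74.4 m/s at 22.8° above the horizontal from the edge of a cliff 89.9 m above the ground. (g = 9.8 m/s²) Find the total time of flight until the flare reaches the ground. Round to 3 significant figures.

Vertical component: v_y = 74.4 sin 22.8° = 28.83 m/s.
Taking up as positive with launch at y = 89.9 m, landing at y = 0: 0 = 89.9 + 28.83 t − ½(9.8) t².
Solving 4.900 t² − 28.83 t − 89.9 = 0 gives t = [28.83 + √(28.83² + 4·4.900·89.9)] / 9.800 = 8.14 s.

8.14 s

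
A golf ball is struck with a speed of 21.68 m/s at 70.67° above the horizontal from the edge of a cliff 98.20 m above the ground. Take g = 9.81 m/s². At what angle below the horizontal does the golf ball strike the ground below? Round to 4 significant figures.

81.57°

v_x = 21.68 cos 70.67° = 7.1763 m/s.
At impact |v_y| = √(v_y0² + 2 g h) = √(20.458² + 2×9.81×98.20) = 48.427 m/s.
Angle below horizontal = arctan(|v_y| / v_x) = arctan(48.427 / 7.1763) = 81.57°.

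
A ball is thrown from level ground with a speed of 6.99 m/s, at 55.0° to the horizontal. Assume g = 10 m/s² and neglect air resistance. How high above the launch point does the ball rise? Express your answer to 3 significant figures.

1.64 m

Vertical component of launch velocity: v_y = 6.99 sin 55.0° = 5.726 m/s.
At the highest point the vertical velocity is zero, so v_y² = 2 g h_max.
h_max = (5.726)² / (2 × 10) = 32.79 / 20.00 = 1.64 m.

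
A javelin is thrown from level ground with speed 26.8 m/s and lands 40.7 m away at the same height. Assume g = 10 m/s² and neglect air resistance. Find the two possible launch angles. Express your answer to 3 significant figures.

17.3° and 72.7°

Level-ground range: R = v₀² sin(2θ)/g ⇒ sin 2θ = R g / v₀² = 40.7×10/26.8² = 0.5667.
2θ = arcsin(0.5667) = 34.52° or 180° − 34.52° = 145.48°.
So θ = 17.3° or θ = 72.7°.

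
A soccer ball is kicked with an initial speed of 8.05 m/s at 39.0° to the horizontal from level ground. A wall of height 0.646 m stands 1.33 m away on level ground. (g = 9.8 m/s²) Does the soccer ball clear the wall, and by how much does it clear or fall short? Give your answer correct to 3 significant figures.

Yes — it clears the wall by 0.210 m.

v_x = 8.05 cos 39.0° = 6.256 m/s; v_y0 = 8.05 sin 39.0° = 5.066 m/s.
Time to reach the wall: t = 1.33 / 6.256 = 0.2126 s.
Height at that point: y = 5.066×0.2126 − 4.900×0.2126² = 0.8556 m.
That is 0.8556 − 0.646 = 0.210 m above the top of the wall, so the soccer ball clears it.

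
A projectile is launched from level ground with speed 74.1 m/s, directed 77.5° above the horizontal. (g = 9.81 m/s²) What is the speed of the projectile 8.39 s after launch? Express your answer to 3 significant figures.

18.9 m/s

v_x = 74.1 cos 77.5° = 16.04 m/s (constant).
v_y(t) = 74.1 sin 77.5° − g t = 72.34 − 9.81 × 8.39 = -9.966 m/s.
Speed = √(v_x² + v_y²) = √(257.3 + 99.32) = 18.9 m/s.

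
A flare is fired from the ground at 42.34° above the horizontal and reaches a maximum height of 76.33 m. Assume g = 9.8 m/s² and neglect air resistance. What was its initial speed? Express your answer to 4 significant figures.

57.43 m/s

At maximum height v_y = 0, so (v₀ sin θ)² = 2 g H.
v₀ sin 42.34° = √(2 × 9.8 × 76.33) = 38.679 m/s.
v₀ = 38.679 / sin 42.34° = 38.679 / 0.6735 = 57.43 m/s.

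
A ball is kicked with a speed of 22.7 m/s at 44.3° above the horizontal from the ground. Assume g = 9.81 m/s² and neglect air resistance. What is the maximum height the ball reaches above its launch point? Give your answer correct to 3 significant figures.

Vertical component of launch velocity: v_y = 22.7 sin 44.3° = 15.85 m/s.
At the highest point the vertical velocity is zero, so v_y² = 2 g h_max.
h_max = (15.85)² / (2 × 9.81) = 251.2 / 19.62 = 12.8 m.

12.8 m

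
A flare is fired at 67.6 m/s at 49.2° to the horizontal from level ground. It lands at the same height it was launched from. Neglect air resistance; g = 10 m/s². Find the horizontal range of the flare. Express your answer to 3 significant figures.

452 m

For level ground, R = v₀² sin(2θ) / g.
sin(2 × 49.2°) = sin 98.40° = 0.9893.
R = (67.6)² × 0.9893 / 10 = 452 m.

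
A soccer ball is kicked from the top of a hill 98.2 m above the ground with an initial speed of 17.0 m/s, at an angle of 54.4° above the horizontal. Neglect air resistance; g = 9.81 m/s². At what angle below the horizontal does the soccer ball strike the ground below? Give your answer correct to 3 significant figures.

v_x = 17.0 cos 54.4° = 9.896 m/s.
At impact |v_y| = √(v_y0² + 2 g h) = √(13.82² + 2×9.81×98.2) = 46.02 m/s.
Angle below horizontal = arctan(|v_y| / v_x) = arctan(46.02 / 9.896) = 77.9°.

77.9°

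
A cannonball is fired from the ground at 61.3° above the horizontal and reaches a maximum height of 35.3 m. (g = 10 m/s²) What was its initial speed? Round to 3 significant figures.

30.3 m/s

At maximum height v_y = 0, so (v₀ sin θ)² = 2 g H.
v₀ sin 61.3° = √(2 × 10 × 35.3) = 26.57 m/s.
v₀ = 26.57 / sin 61.3° = 26.57 / 0.8771 = 30.3 m/s.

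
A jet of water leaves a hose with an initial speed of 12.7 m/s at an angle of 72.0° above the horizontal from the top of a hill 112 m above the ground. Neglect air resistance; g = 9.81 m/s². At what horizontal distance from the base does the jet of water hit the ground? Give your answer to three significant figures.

Components: v_x = 12.7 cos 72.0° = 3.925 m/s, v_y = 12.7 sin 72.0° = 12.08 m/s.
Vertical: 0 = 112 + 12.08 t − ½(9.81) t² ⇒ 4.905 t² − 12.08 t − 112 = 0.
t = [12.08 + √(145.9 + 2197)] / 9.810 = 6.165 s.
Horizontal: R = v_x · t = 3.925 × 6.165 = 24.2 m.

24.2 m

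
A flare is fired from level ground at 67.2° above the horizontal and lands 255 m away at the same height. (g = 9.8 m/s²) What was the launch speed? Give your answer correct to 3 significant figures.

On level ground, R = v₀² sin(2θ) / g, so v₀ = √(R g / sin 2θ).
sin(2 × 67.2°) = 0.7145.
v₀ = √(255 × 9.8 / 0.7145) = √3498 = 59.1 m/s.

59.1 m/s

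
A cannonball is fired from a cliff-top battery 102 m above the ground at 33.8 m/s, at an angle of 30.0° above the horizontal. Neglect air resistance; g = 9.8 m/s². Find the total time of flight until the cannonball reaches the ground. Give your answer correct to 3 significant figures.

Vertical component: v_y = 33.8 sin 30.0° = 16.90 m/s.
Taking up as positive with launch at y = 102 m, landing at y = 0: 0 = 102 + 16.90 t − ½(9.8) t².
Solving 4.900 t² − 16.90 t − 102 = 0 gives t = [16.90 + √(16.90² + 4·4.900·102)] / 9.800 = 6.60 s.

6.60 s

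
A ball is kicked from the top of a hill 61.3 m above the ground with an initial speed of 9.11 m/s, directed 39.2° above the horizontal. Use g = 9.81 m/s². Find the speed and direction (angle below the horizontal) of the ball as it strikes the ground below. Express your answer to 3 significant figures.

v_x = 9.11 cos 39.2° = 7.060 m/s (constant).
|v_y| at impact = √((5.758)² + 2×9.81×61.3) = 35.15 m/s.
Speed = √(7.060² + 35.15²) = 35.9 m/s; angle = arctan(35.15/7.060) = 78.6° below horizontal.

35.9 m/s at 78.6° below the horizontal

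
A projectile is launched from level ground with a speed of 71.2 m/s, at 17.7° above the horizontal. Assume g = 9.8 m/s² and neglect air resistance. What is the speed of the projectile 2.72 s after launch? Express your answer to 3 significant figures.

68.0 m/s

v_x = 71.2 cos 17.7° = 67.83 m/s (constant).
v_y(t) = 71.2 sin 17.7° − g t = 21.65 − 9.8 × 2.72 = -5.006 m/s.
Speed = √(v_x² + v_y²) = √(4601 + 25.06) = 68.0 m/s.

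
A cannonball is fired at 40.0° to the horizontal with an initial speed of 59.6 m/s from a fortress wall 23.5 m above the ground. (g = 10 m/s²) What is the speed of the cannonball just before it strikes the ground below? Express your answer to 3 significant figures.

v_x = 59.6 cos 40.0° = 45.66 m/s is unchanged throughout.
For the vertical component, v_y² = v_y0² + 2 g h = (38.31)² + 2×10×23.5 = 1938, so |v_y| = 44.02 m/s.
Impact speed = √(v_x² + v_y²) = √(2085 + 1938) = 63.4 m/s.

63.4 m/s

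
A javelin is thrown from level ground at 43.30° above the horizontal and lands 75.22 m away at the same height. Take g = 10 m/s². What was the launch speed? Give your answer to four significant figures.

27.45 m/s

On level ground, R = v₀² sin(2θ) / g, so v₀ = √(R g / sin 2θ).
sin(2 × 43.30°) = 0.9982.
v₀ = √(75.22 × 10 / 0.9982) = √753.56 = 27.45 m/s.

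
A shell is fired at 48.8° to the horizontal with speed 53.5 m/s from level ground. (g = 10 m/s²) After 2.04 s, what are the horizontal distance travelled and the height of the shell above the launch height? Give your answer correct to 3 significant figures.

x = 71.9 m, y = 61.3 m

v_x = 53.5 cos 48.8° = 35.24 m/s; v_y0 = 53.5 sin 48.8° = 40.25 m/s.
x = v_x t = 35.24 × 2.04 = 71.9 m.
y = v_y0 t − ½ g t² = 40.25×2.04 − 5.000×2.04² = 61.3 m.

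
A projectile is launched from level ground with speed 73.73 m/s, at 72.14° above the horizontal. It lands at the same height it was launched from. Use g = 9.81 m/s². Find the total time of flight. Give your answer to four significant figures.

Vertical component: v_y = 73.73 sin 72.14° = 70.177 m/s.
For a projectile landing at launch height, time of flight is t = 2 v_y / g = 2 × 70.177 / 9.81 = 14.31 s.

14.31 s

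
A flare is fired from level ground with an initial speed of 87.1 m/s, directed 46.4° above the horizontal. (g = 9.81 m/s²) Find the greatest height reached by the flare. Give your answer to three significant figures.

203 m

Vertical component of launch velocity: v_y = 87.1 sin 46.4° = 63.08 m/s.
At the highest point the vertical velocity is zero, so v_y² = 2 g h_max.
h_max = (63.08)² / (2 × 9.81) = 3979 / 19.62 = 203 m.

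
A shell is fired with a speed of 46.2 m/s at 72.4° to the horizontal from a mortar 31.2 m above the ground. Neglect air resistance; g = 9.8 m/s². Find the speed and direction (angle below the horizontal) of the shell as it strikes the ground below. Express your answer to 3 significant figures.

52.4 m/s at 74.5° below the horizontal

v_x = 46.2 cos 72.4° = 13.97 m/s (constant).
|v_y| at impact = √((44.04)² + 2×9.8×31.2) = 50.51 m/s.
Speed = √(13.97² + 50.51²) = 52.4 m/s; angle = arctan(50.51/13.97) = 74.5° below horizontal.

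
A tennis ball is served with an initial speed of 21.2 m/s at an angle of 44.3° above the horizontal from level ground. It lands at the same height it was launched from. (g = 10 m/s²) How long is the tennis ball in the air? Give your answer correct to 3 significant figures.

2.96 s

Vertical component: v_y = 21.2 sin 44.3° = 14.81 m/s.
For a projectile landing at launch height, time of flight is t = 2 v_y / g = 2 × 14.81 / 10 = 2.96 s.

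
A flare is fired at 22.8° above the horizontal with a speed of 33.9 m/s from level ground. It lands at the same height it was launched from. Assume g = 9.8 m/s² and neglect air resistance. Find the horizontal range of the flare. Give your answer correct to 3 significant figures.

83.8 m

Components: v_x = 33.9 cos 22.8° = 31.25 m/s, v_y = 33.9 sin 22.8° = 13.14 m/s.
Time of flight (same landing height): t = 2 v_y / g = 2 × 13.14 / 9.8 = 2.682 s.
Range: R = v_x · t = 31.25 × 2.682 = 83.8 m.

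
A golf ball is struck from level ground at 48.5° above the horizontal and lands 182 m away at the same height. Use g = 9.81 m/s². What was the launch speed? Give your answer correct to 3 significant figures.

On level ground, R = v₀² sin(2θ) / g, so v₀ = √(R g / sin 2θ).
sin(2 × 48.5°) = 0.9925.
v₀ = √(182 × 9.81 / 0.9925) = √1799 = 42.4 m/s.

42.4 m/s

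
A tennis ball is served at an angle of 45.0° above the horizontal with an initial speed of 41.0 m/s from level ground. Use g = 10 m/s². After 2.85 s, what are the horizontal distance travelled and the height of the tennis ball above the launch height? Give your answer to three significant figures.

v_x = 41.0 cos 45.0° = 28.99 m/s; v_y0 = 41.0 sin 45.0° = 28.99 m/s.
x = v_x t = 28.99 × 2.85 = 82.6 m.
y = v_y0 t − ½ g t² = 28.99×2.85 − 5.000×2.85² = 42.0 m.

x = 82.6 m, y = 42.0 m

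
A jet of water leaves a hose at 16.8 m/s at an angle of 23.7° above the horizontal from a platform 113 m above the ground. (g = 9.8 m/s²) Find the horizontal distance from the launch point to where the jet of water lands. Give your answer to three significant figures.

Components: v_x = 16.8 cos 23.7° = 15.38 m/s, v_y = 16.8 sin 23.7° = 6.753 m/s.
Vertical: 0 = 113 + 6.753 t − ½(9.8) t² ⇒ 4.900 t² − 6.753 t − 113 = 0.
t = [6.753 + √(45.60 + 2215)] / 9.800 = 5.541 s.
Horizontal: R = v_x · t = 15.38 × 5.541 = 85.2 m.

85.2 m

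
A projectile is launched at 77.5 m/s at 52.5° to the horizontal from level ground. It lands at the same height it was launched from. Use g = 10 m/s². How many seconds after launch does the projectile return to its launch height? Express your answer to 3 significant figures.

Vertical component: v_y = 77.5 sin 52.5° = 61.48 m/s.
For a projectile landing at launch height, time of flight is t = 2 v_y / g = 2 × 61.48 / 10 = 12.3 s.

12.3 s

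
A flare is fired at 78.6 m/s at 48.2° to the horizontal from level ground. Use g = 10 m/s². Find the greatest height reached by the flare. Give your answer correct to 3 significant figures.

172 m

Vertical component of launch velocity: v_y = 78.6 sin 48.2° = 58.59 m/s.
At the highest point the vertical velocity is zero, so v_y² = 2 g h_max.
h_max = (58.59)² / (2 × 10) = 3433 / 20.00 = 172 m.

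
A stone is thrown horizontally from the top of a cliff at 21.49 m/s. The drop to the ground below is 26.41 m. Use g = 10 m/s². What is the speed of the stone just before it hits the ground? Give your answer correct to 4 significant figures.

Fall time: t = √(2 × 26.41 / 10) = 2.2983 s.
At impact: v_x = 21.49 m/s (unchanged), v_y = g t = 10 × 2.2983 = 22.983 m/s.
Speed = √(v_x² + v_y²) = √(461.82 + 528.22) = 31.46 m/s.

31.46 m/s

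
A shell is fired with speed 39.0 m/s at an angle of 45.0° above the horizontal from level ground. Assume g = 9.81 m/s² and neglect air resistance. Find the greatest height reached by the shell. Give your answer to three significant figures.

Vertical component of launch velocity: v_y = 39.0 sin 45.0° = 27.58 m/s.
At the highest point the vertical velocity is zero, so v_y² = 2 g h_max.
h_max = (27.58)² / (2 × 9.81) = 760.7 / 19.62 = 38.8 m.

38.8 m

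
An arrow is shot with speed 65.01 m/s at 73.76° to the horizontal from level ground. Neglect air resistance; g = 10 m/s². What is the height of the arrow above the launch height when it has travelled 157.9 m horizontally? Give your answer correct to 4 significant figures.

164.9 m

v_x = 65.01 cos 73.76° = 18.181 m/s, v_y0 = 65.01 sin 73.76° = 62.416 m/s.
Time to reach x = 157.9 m: t = x / v_x = 157.9 / 18.181 = 8.6849 s.
y = v_y0 t − ½ g t² = 62.416×8.6849 − 5.000×8.6849² = 164.9 m.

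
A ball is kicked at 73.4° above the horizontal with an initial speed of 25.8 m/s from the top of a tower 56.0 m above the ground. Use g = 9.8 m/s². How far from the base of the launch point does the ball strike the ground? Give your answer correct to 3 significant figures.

49.7 m

Components: v_x = 25.8 cos 73.4° = 7.371 m/s, v_y = 25.8 sin 73.4° = 24.72 m/s.
Vertical: 0 = 56.0 + 24.72 t − ½(9.8) t² ⇒ 4.900 t² − 24.72 t − 56.0 = 0.
t = [24.72 + √(611.1 + 1098)] / 9.800 = 6.741 s.
Horizontal: R = v_x · t = 7.371 × 6.741 = 49.7 m.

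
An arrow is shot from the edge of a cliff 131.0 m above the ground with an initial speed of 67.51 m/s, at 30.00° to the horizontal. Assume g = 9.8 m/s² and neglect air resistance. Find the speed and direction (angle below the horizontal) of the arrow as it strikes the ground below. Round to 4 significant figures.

84.41 m/s at 46.16° below the horizontal

v_x = 67.51 cos 30.00° = 58.465 m/s (constant).
|v_y| at impact = √((33.755)² + 2×9.8×131.0) = 60.885 m/s.
Speed = √(58.465² + 60.885²) = 84.41 m/s; angle = arctan(60.885/58.465) = 46.16° below horizontal.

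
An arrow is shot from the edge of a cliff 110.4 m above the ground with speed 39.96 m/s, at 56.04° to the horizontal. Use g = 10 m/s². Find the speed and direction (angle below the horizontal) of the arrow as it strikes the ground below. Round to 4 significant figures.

v_x = 39.96 cos 56.04° = 22.322 m/s (constant).
|v_y| at impact = √((33.144)² + 2×10×110.4) = 57.502 m/s.
Speed = √(22.322² + 57.502²) = 61.68 m/s; angle = arctan(57.502/22.322) = 68.78° below horizontal.

61.68 m/s at 68.78° below the horizontal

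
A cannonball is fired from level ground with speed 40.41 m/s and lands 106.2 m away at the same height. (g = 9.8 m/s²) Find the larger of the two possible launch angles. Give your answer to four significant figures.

70.20°

Level-ground range: R = v₀² sin(2θ)/g ⇒ sin 2θ = R g / v₀² = 106.2×9.8/40.41² = 0.6373.
2θ = arcsin(0.6373) = 39.591° or 180° − 39.591° = 140.409°.
So θ = 19.80° or θ = 70.20°.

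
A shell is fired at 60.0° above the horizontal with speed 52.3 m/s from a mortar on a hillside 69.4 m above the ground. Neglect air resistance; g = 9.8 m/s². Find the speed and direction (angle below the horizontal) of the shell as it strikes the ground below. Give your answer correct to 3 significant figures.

v_x = 52.3 cos 60.0° = 26.15 m/s (constant).
|v_y| at impact = √((45.29)² + 2×9.8×69.4) = 58.41 m/s.
Speed = √(26.15² + 58.41²) = 64.0 m/s; angle = arctan(58.41/26.15) = 65.9° below horizontal.

64.0 m/s at 65.9° below the horizontal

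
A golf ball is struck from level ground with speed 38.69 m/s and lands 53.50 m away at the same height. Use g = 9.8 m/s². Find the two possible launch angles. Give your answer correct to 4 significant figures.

10.25° and 79.75°

Level-ground range: R = v₀² sin(2θ)/g ⇒ sin 2θ = R g / v₀² = 53.50×9.8/38.69² = 0.3503.
2θ = arcsin(0.3503) = 20.506° or 180° − 20.506° = 159.494°.
So θ = 10.25° or θ = 79.75°.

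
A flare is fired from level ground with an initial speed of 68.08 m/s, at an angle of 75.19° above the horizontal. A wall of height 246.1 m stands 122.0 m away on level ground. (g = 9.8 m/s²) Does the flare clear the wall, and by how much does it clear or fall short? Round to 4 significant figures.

No — it falls 25.50 m short of clearing the wall.

v_x = 68.08 cos 75.19° = 17.402 m/s; v_y0 = 68.08 sin 75.19° = 65.818 m/s.
Time to reach the wall: t = 122.0 / 17.402 = 7.0107 s.
Height at that point: y = 65.818×7.0107 − 4.900×7.0107² = 220.60 m.
That is 246.1 − 220.60 = 25.50 m below the top of the wall, so the flare does not clear it.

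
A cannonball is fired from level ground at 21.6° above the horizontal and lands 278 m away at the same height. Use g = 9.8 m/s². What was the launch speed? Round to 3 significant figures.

63.1 m/s

On level ground, R = v₀² sin(2θ) / g, so v₀ = √(R g / sin 2θ).
sin(2 × 21.6°) = 0.6845.
v₀ = √(278 × 9.8 / 0.6845) = √3980 = 63.1 m/s.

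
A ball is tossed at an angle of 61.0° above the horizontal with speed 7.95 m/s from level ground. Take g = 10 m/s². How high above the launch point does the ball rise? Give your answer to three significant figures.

2.42 m

Vertical component of launch velocity: v_y = 7.95 sin 61.0° = 6.953 m/s.
At the highest point the vertical velocity is zero, so v_y² = 2 g h_max.
h_max = (6.953)² / (2 × 10) = 48.34 / 20.00 = 2.42 m.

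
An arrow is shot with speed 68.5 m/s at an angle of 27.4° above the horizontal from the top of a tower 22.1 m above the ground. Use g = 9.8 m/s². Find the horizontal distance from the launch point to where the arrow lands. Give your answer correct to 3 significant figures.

Components: v_x = 68.5 cos 27.4° = 60.82 m/s, v_y = 68.5 sin 27.4° = 31.52 m/s.
Vertical: 0 = 22.1 + 31.52 t − ½(9.8) t² ⇒ 4.900 t² − 31.52 t − 22.1 = 0.
t = [31.52 + √(993.5 + 433.2)] / 9.800 = 7.071 s.
Horizontal: R = v_x · t = 60.82 × 7.071 = 430 m.

430 m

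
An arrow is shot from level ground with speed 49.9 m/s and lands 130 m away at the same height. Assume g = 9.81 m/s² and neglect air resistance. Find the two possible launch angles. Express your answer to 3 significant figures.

15.4° and 74.6°

Level-ground range: R = v₀² sin(2θ)/g ⇒ sin 2θ = R g / v₀² = 130×9.81/49.9² = 0.5122.
2θ = arcsin(0.5122) = 30.81° or 180° − 30.81° = 149.19°.
So θ = 15.4° or θ = 74.6°.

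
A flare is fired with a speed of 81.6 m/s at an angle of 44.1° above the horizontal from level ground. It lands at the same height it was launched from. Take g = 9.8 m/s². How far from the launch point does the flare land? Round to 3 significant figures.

For level ground, R = v₀² sin(2θ) / g.
sin(2 × 44.1°) = sin 88.20° = 0.9995.
R = (81.6)² × 0.9995 / 9.8 = 679 m.

679 m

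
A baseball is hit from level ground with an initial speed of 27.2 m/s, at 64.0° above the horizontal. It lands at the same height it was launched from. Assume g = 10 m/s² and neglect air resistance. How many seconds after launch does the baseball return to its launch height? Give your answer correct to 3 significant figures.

Vertical component: v_y = 27.2 sin 64.0° = 24.45 m/s.
For a projectile landing at launch height, time of flight is t = 2 v_y / g = 2 × 24.45 / 10 = 4.89 s.

4.89 s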